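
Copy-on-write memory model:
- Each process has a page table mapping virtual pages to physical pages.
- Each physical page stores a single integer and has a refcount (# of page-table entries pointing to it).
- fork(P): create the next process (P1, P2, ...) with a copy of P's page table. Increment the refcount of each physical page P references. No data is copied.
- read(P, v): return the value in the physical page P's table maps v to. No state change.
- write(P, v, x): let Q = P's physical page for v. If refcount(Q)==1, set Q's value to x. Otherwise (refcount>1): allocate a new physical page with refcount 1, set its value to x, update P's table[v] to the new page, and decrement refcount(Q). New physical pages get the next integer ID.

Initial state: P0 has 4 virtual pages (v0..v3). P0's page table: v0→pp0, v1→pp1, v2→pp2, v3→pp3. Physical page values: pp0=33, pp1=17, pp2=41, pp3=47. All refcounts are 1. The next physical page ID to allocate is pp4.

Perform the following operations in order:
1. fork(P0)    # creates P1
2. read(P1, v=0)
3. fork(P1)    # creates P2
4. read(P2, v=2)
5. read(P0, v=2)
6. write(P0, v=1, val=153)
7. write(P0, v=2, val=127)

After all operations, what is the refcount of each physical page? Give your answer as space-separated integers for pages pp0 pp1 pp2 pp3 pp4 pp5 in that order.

Op 1: fork(P0) -> P1. 4 ppages; refcounts: pp0:2 pp1:2 pp2:2 pp3:2
Op 2: read(P1, v0) -> 33. No state change.
Op 3: fork(P1) -> P2. 4 ppages; refcounts: pp0:3 pp1:3 pp2:3 pp3:3
Op 4: read(P2, v2) -> 41. No state change.
Op 5: read(P0, v2) -> 41. No state change.
Op 6: write(P0, v1, 153). refcount(pp1)=3>1 -> COPY to pp4. 5 ppages; refcounts: pp0:3 pp1:2 pp2:3 pp3:3 pp4:1
Op 7: write(P0, v2, 127). refcount(pp2)=3>1 -> COPY to pp5. 6 ppages; refcounts: pp0:3 pp1:2 pp2:2 pp3:3 pp4:1 pp5:1

Answer: 3 2 2 3 1 1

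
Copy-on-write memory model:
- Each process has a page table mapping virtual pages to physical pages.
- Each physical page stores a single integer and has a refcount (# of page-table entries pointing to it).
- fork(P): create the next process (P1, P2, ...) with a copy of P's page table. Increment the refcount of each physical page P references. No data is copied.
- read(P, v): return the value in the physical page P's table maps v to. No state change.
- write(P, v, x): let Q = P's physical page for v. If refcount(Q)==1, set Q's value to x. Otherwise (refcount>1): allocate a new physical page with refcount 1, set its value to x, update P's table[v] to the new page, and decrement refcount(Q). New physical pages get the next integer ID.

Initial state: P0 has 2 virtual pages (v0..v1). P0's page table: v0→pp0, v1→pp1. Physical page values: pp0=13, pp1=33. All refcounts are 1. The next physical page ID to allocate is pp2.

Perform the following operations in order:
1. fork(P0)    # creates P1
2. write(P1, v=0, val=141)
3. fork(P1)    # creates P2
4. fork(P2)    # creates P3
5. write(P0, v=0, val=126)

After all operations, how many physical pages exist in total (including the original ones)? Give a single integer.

Op 1: fork(P0) -> P1. 2 ppages; refcounts: pp0:2 pp1:2
Op 2: write(P1, v0, 141). refcount(pp0)=2>1 -> COPY to pp2. 3 ppages; refcounts: pp0:1 pp1:2 pp2:1
Op 3: fork(P1) -> P2. 3 ppages; refcounts: pp0:1 pp1:3 pp2:2
Op 4: fork(P2) -> P3. 3 ppages; refcounts: pp0:1 pp1:4 pp2:3
Op 5: write(P0, v0, 126). refcount(pp0)=1 -> write in place. 3 ppages; refcounts: pp0:1 pp1:4 pp2:3

Answer: 3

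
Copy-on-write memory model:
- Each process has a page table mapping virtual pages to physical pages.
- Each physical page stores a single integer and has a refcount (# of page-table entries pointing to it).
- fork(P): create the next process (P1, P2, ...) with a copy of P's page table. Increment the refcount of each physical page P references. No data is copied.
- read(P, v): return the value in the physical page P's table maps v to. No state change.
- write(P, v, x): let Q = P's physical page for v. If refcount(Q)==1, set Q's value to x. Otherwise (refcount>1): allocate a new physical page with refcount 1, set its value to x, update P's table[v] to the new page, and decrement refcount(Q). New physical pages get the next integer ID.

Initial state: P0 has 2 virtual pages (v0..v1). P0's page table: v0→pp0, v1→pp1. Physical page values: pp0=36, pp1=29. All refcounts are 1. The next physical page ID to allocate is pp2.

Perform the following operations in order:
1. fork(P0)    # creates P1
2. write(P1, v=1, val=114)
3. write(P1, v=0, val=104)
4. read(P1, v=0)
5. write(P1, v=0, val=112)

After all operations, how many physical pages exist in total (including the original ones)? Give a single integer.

Answer: 4

Derivation:
Op 1: fork(P0) -> P1. 2 ppages; refcounts: pp0:2 pp1:2
Op 2: write(P1, v1, 114). refcount(pp1)=2>1 -> COPY to pp2. 3 ppages; refcounts: pp0:2 pp1:1 pp2:1
Op 3: write(P1, v0, 104). refcount(pp0)=2>1 -> COPY to pp3. 4 ppages; refcounts: pp0:1 pp1:1 pp2:1 pp3:1
Op 4: read(P1, v0) -> 104. No state change.
Op 5: write(P1, v0, 112). refcount(pp3)=1 -> write in place. 4 ppages; refcounts: pp0:1 pp1:1 pp2:1 pp3:1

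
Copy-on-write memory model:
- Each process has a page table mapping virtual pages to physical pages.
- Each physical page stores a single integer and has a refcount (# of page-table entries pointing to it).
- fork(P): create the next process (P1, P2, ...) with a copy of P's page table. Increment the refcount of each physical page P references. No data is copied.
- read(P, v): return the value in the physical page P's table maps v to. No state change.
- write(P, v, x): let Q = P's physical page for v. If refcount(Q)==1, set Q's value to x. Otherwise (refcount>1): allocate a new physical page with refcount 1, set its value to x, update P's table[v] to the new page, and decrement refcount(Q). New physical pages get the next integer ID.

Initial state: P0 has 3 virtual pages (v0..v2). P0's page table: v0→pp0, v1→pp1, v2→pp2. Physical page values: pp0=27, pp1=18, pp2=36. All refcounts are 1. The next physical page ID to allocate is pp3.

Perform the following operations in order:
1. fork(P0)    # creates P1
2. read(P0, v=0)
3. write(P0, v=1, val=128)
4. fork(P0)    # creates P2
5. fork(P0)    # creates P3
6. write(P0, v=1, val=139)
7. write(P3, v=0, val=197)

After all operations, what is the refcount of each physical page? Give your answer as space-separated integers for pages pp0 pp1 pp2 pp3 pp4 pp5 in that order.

Op 1: fork(P0) -> P1. 3 ppages; refcounts: pp0:2 pp1:2 pp2:2
Op 2: read(P0, v0) -> 27. No state change.
Op 3: write(P0, v1, 128). refcount(pp1)=2>1 -> COPY to pp3. 4 ppages; refcounts: pp0:2 pp1:1 pp2:2 pp3:1
Op 4: fork(P0) -> P2. 4 ppages; refcounts: pp0:3 pp1:1 pp2:3 pp3:2
Op 5: fork(P0) -> P3. 4 ppages; refcounts: pp0:4 pp1:1 pp2:4 pp3:3
Op 6: write(P0, v1, 139). refcount(pp3)=3>1 -> COPY to pp4. 5 ppages; refcounts: pp0:4 pp1:1 pp2:4 pp3:2 pp4:1
Op 7: write(P3, v0, 197). refcount(pp0)=4>1 -> COPY to pp5. 6 ppages; refcounts: pp0:3 pp1:1 pp2:4 pp3:2 pp4:1 pp5:1

Answer: 3 1 4 2 1 1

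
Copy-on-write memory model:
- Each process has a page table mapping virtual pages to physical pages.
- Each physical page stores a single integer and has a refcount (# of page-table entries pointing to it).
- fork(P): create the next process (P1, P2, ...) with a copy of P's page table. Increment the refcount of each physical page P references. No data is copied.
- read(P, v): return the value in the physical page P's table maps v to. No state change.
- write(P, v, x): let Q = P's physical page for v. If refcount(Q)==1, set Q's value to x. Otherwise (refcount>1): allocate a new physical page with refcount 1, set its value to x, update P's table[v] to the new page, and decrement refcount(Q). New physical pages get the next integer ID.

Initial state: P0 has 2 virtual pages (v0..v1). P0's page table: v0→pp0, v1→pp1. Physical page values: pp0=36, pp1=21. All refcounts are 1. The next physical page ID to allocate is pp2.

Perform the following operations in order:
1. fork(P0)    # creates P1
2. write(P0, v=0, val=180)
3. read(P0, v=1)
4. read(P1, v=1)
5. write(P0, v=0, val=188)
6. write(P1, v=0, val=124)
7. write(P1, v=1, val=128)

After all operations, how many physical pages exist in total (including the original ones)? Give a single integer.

Op 1: fork(P0) -> P1. 2 ppages; refcounts: pp0:2 pp1:2
Op 2: write(P0, v0, 180). refcount(pp0)=2>1 -> COPY to pp2. 3 ppages; refcounts: pp0:1 pp1:2 pp2:1
Op 3: read(P0, v1) -> 21. No state change.
Op 4: read(P1, v1) -> 21. No state change.
Op 5: write(P0, v0, 188). refcount(pp2)=1 -> write in place. 3 ppages; refcounts: pp0:1 pp1:2 pp2:1
Op 6: write(P1, v0, 124). refcount(pp0)=1 -> write in place. 3 ppages; refcounts: pp0:1 pp1:2 pp2:1
Op 7: write(P1, v1, 128). refcount(pp1)=2>1 -> COPY to pp3. 4 ppages; refcounts: pp0:1 pp1:1 pp2:1 pp3:1

Answer: 4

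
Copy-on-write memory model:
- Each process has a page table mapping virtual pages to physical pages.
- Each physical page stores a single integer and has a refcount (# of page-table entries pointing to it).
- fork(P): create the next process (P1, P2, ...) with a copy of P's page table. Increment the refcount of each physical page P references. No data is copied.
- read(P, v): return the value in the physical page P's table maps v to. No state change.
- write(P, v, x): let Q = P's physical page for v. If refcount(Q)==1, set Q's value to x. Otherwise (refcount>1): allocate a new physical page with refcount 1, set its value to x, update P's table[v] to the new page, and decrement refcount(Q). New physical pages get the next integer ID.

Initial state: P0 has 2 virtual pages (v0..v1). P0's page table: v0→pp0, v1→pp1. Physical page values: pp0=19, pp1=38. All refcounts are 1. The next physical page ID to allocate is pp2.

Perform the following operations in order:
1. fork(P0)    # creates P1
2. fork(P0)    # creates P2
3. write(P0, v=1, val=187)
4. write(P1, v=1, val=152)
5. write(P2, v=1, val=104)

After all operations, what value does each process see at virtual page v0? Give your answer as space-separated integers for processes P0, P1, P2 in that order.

Answer: 19 19 19

Derivation:
Op 1: fork(P0) -> P1. 2 ppages; refcounts: pp0:2 pp1:2
Op 2: fork(P0) -> P2. 2 ppages; refcounts: pp0:3 pp1:3
Op 3: write(P0, v1, 187). refcount(pp1)=3>1 -> COPY to pp2. 3 ppages; refcounts: pp0:3 pp1:2 pp2:1
Op 4: write(P1, v1, 152). refcount(pp1)=2>1 -> COPY to pp3. 4 ppages; refcounts: pp0:3 pp1:1 pp2:1 pp3:1
Op 5: write(P2, v1, 104). refcount(pp1)=1 -> write in place. 4 ppages; refcounts: pp0:3 pp1:1 pp2:1 pp3:1
P0: v0 -> pp0 = 19
P1: v0 -> pp0 = 19
P2: v0 -> pp0 = 19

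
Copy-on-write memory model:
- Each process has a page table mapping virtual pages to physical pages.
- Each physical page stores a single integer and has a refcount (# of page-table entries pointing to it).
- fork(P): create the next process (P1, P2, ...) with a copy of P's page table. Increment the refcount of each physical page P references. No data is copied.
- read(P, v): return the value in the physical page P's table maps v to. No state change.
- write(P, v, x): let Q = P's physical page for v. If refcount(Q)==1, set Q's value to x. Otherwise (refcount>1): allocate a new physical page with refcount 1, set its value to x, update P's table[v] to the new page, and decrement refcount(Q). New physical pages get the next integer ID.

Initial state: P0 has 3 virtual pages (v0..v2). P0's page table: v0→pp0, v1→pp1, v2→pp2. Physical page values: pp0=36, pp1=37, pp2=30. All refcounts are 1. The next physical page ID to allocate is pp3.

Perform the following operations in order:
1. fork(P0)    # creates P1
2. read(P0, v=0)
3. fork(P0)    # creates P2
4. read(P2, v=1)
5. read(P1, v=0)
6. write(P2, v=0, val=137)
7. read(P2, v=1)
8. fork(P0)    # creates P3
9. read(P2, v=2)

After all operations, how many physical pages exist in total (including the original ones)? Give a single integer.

Answer: 4

Derivation:
Op 1: fork(P0) -> P1. 3 ppages; refcounts: pp0:2 pp1:2 pp2:2
Op 2: read(P0, v0) -> 36. No state change.
Op 3: fork(P0) -> P2. 3 ppages; refcounts: pp0:3 pp1:3 pp2:3
Op 4: read(P2, v1) -> 37. No state change.
Op 5: read(P1, v0) -> 36. No state change.
Op 6: write(P2, v0, 137). refcount(pp0)=3>1 -> COPY to pp3. 4 ppages; refcounts: pp0:2 pp1:3 pp2:3 pp3:1
Op 7: read(P2, v1) -> 37. No state change.
Op 8: fork(P0) -> P3. 4 ppages; refcounts: pp0:3 pp1:4 pp2:4 pp3:1
Op 9: read(P2, v2) -> 30. No state change.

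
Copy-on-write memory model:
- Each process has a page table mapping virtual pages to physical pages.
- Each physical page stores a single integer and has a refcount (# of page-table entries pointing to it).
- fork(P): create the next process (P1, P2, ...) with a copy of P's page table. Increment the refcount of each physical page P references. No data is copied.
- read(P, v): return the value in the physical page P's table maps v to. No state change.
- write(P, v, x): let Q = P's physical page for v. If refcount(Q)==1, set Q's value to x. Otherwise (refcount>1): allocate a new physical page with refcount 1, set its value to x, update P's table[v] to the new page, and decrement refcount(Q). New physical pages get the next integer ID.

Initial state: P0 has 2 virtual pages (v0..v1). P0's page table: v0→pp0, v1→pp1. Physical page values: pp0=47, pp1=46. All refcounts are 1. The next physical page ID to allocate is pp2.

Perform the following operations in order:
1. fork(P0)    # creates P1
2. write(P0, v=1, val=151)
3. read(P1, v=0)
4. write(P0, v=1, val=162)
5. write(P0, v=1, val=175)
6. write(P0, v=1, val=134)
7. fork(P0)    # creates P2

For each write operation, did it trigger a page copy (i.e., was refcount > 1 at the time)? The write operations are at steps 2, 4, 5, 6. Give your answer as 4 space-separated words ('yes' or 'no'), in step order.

Op 1: fork(P0) -> P1. 2 ppages; refcounts: pp0:2 pp1:2
Op 2: write(P0, v1, 151). refcount(pp1)=2>1 -> COPY to pp2. 3 ppages; refcounts: pp0:2 pp1:1 pp2:1
Op 3: read(P1, v0) -> 47. No state change.
Op 4: write(P0, v1, 162). refcount(pp2)=1 -> write in place. 3 ppages; refcounts: pp0:2 pp1:1 pp2:1
Op 5: write(P0, v1, 175). refcount(pp2)=1 -> write in place. 3 ppages; refcounts: pp0:2 pp1:1 pp2:1
Op 6: write(P0, v1, 134). refcount(pp2)=1 -> write in place. 3 ppages; refcounts: pp0:2 pp1:1 pp2:1
Op 7: fork(P0) -> P2. 3 ppages; refcounts: pp0:3 pp1:1 pp2:2

yes no no no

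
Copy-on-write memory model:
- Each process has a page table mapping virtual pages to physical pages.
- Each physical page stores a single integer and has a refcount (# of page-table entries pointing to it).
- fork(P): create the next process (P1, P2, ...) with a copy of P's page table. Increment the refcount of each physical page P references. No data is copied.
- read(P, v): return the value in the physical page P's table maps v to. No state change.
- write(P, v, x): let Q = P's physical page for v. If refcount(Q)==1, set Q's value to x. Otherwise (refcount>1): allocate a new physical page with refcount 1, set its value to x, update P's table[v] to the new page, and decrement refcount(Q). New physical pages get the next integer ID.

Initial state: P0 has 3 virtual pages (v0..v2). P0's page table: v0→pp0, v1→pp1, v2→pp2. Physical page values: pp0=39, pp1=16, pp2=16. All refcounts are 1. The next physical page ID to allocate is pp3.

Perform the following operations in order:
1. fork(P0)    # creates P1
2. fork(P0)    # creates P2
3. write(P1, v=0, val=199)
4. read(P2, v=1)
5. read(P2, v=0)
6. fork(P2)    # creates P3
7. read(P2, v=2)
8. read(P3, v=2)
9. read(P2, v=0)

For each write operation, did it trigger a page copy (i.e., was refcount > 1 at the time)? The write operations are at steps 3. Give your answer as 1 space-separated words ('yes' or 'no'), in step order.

Op 1: fork(P0) -> P1. 3 ppages; refcounts: pp0:2 pp1:2 pp2:2
Op 2: fork(P0) -> P2. 3 ppages; refcounts: pp0:3 pp1:3 pp2:3
Op 3: write(P1, v0, 199). refcount(pp0)=3>1 -> COPY to pp3. 4 ppages; refcounts: pp0:2 pp1:3 pp2:3 pp3:1
Op 4: read(P2, v1) -> 16. No state change.
Op 5: read(P2, v0) -> 39. No state change.
Op 6: fork(P2) -> P3. 4 ppages; refcounts: pp0:3 pp1:4 pp2:4 pp3:1
Op 7: read(P2, v2) -> 16. No state change.
Op 8: read(P3, v2) -> 16. No state change.
Op 9: read(P2, v0) -> 39. No state change.

yes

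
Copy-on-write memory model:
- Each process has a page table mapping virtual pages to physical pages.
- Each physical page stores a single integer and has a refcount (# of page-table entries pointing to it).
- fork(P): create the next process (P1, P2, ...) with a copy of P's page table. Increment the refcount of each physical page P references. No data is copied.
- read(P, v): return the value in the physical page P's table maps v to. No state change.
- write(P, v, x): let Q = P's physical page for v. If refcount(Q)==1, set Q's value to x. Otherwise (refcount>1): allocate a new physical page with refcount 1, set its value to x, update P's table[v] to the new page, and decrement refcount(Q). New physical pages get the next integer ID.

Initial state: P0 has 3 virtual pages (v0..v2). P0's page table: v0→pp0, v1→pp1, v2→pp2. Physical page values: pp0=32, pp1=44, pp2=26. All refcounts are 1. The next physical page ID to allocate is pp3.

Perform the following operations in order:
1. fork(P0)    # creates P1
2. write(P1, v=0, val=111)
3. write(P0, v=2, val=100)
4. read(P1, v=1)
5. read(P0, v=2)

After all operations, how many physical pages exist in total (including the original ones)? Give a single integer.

Answer: 5

Derivation:
Op 1: fork(P0) -> P1. 3 ppages; refcounts: pp0:2 pp1:2 pp2:2
Op 2: write(P1, v0, 111). refcount(pp0)=2>1 -> COPY to pp3. 4 ppages; refcounts: pp0:1 pp1:2 pp2:2 pp3:1
Op 3: write(P0, v2, 100). refcount(pp2)=2>1 -> COPY to pp4. 5 ppages; refcounts: pp0:1 pp1:2 pp2:1 pp3:1 pp4:1
Op 4: read(P1, v1) -> 44. No state change.
Op 5: read(P0, v2) -> 100. No state change.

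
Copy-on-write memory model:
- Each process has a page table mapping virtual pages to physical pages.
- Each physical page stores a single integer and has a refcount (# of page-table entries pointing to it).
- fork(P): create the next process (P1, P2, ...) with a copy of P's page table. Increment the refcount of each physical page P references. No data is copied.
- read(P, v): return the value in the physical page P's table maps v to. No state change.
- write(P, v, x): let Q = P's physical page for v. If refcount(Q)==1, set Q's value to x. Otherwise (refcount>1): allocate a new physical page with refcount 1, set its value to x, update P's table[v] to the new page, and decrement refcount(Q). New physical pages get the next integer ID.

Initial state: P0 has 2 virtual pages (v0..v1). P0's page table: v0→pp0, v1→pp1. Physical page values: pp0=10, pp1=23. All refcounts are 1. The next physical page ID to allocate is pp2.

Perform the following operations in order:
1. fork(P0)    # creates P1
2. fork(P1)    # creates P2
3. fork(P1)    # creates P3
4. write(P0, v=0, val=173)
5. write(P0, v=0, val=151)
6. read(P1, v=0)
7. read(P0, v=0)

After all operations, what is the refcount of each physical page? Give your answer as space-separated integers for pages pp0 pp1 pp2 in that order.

Op 1: fork(P0) -> P1. 2 ppages; refcounts: pp0:2 pp1:2
Op 2: fork(P1) -> P2. 2 ppages; refcounts: pp0:3 pp1:3
Op 3: fork(P1) -> P3. 2 ppages; refcounts: pp0:4 pp1:4
Op 4: write(P0, v0, 173). refcount(pp0)=4>1 -> COPY to pp2. 3 ppages; refcounts: pp0:3 pp1:4 pp2:1
Op 5: write(P0, v0, 151). refcount(pp2)=1 -> write in place. 3 ppages; refcounts: pp0:3 pp1:4 pp2:1
Op 6: read(P1, v0) -> 10. No state change.
Op 7: read(P0, v0) -> 151. No state change.

Answer: 3 4 1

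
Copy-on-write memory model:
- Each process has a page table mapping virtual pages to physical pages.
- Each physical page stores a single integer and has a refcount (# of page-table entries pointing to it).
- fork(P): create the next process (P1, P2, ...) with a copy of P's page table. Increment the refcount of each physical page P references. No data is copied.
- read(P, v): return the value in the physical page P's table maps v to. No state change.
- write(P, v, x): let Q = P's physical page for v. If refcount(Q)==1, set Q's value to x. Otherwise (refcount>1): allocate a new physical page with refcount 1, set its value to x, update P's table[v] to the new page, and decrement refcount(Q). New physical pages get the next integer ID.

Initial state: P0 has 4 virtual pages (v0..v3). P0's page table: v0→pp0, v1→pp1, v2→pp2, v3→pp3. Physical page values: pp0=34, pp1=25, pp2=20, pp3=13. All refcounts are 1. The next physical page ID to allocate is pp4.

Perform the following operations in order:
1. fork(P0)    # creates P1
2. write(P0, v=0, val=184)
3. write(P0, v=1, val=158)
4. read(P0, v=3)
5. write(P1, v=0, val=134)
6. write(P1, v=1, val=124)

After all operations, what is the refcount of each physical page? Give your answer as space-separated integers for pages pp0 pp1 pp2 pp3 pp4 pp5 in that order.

Answer: 1 1 2 2 1 1

Derivation:
Op 1: fork(P0) -> P1. 4 ppages; refcounts: pp0:2 pp1:2 pp2:2 pp3:2
Op 2: write(P0, v0, 184). refcount(pp0)=2>1 -> COPY to pp4. 5 ppages; refcounts: pp0:1 pp1:2 pp2:2 pp3:2 pp4:1
Op 3: write(P0, v1, 158). refcount(pp1)=2>1 -> COPY to pp5. 6 ppages; refcounts: pp0:1 pp1:1 pp2:2 pp3:2 pp4:1 pp5:1
Op 4: read(P0, v3) -> 13. No state change.
Op 5: write(P1, v0, 134). refcount(pp0)=1 -> write in place. 6 ppages; refcounts: pp0:1 pp1:1 pp2:2 pp3:2 pp4:1 pp5:1
Op 6: write(P1, v1, 124). refcount(pp1)=1 -> write in place. 6 ppages; refcounts: pp0:1 pp1:1 pp2:2 pp3:2 pp4:1 pp5:1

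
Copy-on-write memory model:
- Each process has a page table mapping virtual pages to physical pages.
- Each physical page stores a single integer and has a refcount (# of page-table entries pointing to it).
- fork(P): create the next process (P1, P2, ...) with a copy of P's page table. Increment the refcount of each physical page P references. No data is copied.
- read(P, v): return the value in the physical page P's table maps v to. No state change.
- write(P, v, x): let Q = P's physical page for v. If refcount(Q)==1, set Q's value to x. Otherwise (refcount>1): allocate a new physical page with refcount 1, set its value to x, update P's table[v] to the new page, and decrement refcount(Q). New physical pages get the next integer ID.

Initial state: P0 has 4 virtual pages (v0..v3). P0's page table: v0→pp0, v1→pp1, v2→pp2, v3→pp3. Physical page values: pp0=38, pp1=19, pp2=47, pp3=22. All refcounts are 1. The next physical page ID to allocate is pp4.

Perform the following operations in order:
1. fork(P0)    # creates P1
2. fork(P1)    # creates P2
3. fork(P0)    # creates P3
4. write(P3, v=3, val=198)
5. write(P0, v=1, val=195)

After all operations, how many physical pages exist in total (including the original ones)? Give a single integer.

Op 1: fork(P0) -> P1. 4 ppages; refcounts: pp0:2 pp1:2 pp2:2 pp3:2
Op 2: fork(P1) -> P2. 4 ppages; refcounts: pp0:3 pp1:3 pp2:3 pp3:3
Op 3: fork(P0) -> P3. 4 ppages; refcounts: pp0:4 pp1:4 pp2:4 pp3:4
Op 4: write(P3, v3, 198). refcount(pp3)=4>1 -> COPY to pp4. 5 ppages; refcounts: pp0:4 pp1:4 pp2:4 pp3:3 pp4:1
Op 5: write(P0, v1, 195). refcount(pp1)=4>1 -> COPY to pp5. 6 ppages; refcounts: pp0:4 pp1:3 pp2:4 pp3:3 pp4:1 pp5:1

Answer: 6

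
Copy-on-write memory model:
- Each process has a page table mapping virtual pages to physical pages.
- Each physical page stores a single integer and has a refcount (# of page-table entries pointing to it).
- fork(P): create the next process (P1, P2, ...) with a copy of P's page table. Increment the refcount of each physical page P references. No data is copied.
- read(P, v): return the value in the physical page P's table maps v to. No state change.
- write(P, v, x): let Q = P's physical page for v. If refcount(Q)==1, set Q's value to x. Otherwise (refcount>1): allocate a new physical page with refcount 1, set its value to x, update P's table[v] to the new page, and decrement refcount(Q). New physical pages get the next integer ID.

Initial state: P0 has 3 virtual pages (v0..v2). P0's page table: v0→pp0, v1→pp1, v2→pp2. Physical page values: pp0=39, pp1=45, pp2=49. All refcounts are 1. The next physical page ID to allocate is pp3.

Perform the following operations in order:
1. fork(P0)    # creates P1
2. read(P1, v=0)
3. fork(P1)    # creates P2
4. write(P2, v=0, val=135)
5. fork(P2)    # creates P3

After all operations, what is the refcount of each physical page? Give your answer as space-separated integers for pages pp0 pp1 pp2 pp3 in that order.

Op 1: fork(P0) -> P1. 3 ppages; refcounts: pp0:2 pp1:2 pp2:2
Op 2: read(P1, v0) -> 39. No state change.
Op 3: fork(P1) -> P2. 3 ppages; refcounts: pp0:3 pp1:3 pp2:3
Op 4: write(P2, v0, 135). refcount(pp0)=3>1 -> COPY to pp3. 4 ppages; refcounts: pp0:2 pp1:3 pp2:3 pp3:1
Op 5: fork(P2) -> P3. 4 ppages; refcounts: pp0:2 pp1:4 pp2:4 pp3:2

Answer: 2 4 4 2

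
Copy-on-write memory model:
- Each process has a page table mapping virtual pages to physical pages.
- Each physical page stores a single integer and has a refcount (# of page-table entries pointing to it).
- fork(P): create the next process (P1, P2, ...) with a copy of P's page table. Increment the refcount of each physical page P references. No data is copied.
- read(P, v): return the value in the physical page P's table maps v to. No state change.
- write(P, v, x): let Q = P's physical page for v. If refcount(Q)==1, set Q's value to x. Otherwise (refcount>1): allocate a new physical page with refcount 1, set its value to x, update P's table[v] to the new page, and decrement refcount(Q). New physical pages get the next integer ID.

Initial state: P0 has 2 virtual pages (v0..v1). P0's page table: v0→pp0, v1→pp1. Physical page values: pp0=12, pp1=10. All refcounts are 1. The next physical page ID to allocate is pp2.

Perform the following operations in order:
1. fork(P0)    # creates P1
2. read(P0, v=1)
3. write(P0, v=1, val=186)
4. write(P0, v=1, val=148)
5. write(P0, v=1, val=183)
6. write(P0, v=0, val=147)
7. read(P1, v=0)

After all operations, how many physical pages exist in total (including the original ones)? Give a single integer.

Op 1: fork(P0) -> P1. 2 ppages; refcounts: pp0:2 pp1:2
Op 2: read(P0, v1) -> 10. No state change.
Op 3: write(P0, v1, 186). refcount(pp1)=2>1 -> COPY to pp2. 3 ppages; refcounts: pp0:2 pp1:1 pp2:1
Op 4: write(P0, v1, 148). refcount(pp2)=1 -> write in place. 3 ppages; refcounts: pp0:2 pp1:1 pp2:1
Op 5: write(P0, v1, 183). refcount(pp2)=1 -> write in place. 3 ppages; refcounts: pp0:2 pp1:1 pp2:1
Op 6: write(P0, v0, 147). refcount(pp0)=2>1 -> COPY to pp3. 4 ppages; refcounts: pp0:1 pp1:1 pp2:1 pp3:1
Op 7: read(P1, v0) -> 12. No state change.

Answer: 4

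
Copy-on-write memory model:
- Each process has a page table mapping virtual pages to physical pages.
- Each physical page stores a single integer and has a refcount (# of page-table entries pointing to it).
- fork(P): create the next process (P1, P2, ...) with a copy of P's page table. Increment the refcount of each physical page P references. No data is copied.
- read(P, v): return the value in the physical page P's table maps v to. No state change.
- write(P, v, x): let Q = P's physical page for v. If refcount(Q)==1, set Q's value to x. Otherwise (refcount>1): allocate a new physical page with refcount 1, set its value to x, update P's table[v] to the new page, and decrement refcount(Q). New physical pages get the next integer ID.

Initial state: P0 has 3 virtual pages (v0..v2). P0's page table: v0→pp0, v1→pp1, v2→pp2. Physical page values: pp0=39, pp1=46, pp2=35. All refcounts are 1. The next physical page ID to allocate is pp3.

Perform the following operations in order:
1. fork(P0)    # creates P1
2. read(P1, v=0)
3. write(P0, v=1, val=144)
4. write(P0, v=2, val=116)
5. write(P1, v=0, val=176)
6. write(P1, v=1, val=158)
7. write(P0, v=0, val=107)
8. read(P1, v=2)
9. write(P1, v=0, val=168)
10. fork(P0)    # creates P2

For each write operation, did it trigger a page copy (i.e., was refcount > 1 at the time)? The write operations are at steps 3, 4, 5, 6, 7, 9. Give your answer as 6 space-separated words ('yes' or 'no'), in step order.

Op 1: fork(P0) -> P1. 3 ppages; refcounts: pp0:2 pp1:2 pp2:2
Op 2: read(P1, v0) -> 39. No state change.
Op 3: write(P0, v1, 144). refcount(pp1)=2>1 -> COPY to pp3. 4 ppages; refcounts: pp0:2 pp1:1 pp2:2 pp3:1
Op 4: write(P0, v2, 116). refcount(pp2)=2>1 -> COPY to pp4. 5 ppages; refcounts: pp0:2 pp1:1 pp2:1 pp3:1 pp4:1
Op 5: write(P1, v0, 176). refcount(pp0)=2>1 -> COPY to pp5. 6 ppages; refcounts: pp0:1 pp1:1 pp2:1 pp3:1 pp4:1 pp5:1
Op 6: write(P1, v1, 158). refcount(pp1)=1 -> write in place. 6 ppages; refcounts: pp0:1 pp1:1 pp2:1 pp3:1 pp4:1 pp5:1
Op 7: write(P0, v0, 107). refcount(pp0)=1 -> write in place. 6 ppages; refcounts: pp0:1 pp1:1 pp2:1 pp3:1 pp4:1 pp5:1
Op 8: read(P1, v2) -> 35. No state change.
Op 9: write(P1, v0, 168). refcount(pp5)=1 -> write in place. 6 ppages; refcounts: pp0:1 pp1:1 pp2:1 pp3:1 pp4:1 pp5:1
Op 10: fork(P0) -> P2. 6 ppages; refcounts: pp0:2 pp1:1 pp2:1 pp3:2 pp4:2 pp5:1

yes yes yes no no no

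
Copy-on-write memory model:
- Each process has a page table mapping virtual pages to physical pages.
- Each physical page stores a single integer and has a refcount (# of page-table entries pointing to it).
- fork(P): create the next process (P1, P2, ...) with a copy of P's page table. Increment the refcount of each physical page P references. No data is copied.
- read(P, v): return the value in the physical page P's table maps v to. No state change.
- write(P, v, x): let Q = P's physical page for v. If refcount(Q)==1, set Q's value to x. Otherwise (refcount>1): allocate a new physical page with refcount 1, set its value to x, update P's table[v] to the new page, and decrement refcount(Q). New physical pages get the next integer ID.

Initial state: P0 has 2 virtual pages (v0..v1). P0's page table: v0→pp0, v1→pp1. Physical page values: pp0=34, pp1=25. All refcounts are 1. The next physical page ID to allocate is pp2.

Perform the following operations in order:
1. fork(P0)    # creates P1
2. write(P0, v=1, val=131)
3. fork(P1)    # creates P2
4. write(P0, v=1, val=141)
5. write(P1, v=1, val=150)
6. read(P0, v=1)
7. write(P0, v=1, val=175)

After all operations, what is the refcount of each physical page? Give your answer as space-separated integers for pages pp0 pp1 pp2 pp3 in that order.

Answer: 3 1 1 1

Derivation:
Op 1: fork(P0) -> P1. 2 ppages; refcounts: pp0:2 pp1:2
Op 2: write(P0, v1, 131). refcount(pp1)=2>1 -> COPY to pp2. 3 ppages; refcounts: pp0:2 pp1:1 pp2:1
Op 3: fork(P1) -> P2. 3 ppages; refcounts: pp0:3 pp1:2 pp2:1
Op 4: write(P0, v1, 141). refcount(pp2)=1 -> write in place. 3 ppages; refcounts: pp0:3 pp1:2 pp2:1
Op 5: write(P1, v1, 150). refcount(pp1)=2>1 -> COPY to pp3. 4 ppages; refcounts: pp0:3 pp1:1 pp2:1 pp3:1
Op 6: read(P0, v1) -> 141. No state change.
Op 7: write(P0, v1, 175). refcount(pp2)=1 -> write in place. 4 ppages; refcounts: pp0:3 pp1:1 pp2:1 pp3:1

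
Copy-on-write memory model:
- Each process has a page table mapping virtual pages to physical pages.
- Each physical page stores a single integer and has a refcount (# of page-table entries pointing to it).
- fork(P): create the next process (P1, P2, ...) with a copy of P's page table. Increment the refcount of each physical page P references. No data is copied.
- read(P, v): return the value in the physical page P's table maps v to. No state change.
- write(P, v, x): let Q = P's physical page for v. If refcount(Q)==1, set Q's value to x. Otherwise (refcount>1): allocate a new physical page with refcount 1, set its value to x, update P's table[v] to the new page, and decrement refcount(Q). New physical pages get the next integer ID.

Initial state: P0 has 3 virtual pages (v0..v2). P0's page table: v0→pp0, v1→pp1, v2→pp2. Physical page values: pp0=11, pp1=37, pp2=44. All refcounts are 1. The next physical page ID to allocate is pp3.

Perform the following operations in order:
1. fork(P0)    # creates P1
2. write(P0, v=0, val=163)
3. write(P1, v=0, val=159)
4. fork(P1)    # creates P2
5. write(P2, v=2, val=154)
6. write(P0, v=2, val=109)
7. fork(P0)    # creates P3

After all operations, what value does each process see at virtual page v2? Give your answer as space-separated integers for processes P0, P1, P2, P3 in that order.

Answer: 109 44 154 109

Derivation:
Op 1: fork(P0) -> P1. 3 ppages; refcounts: pp0:2 pp1:2 pp2:2
Op 2: write(P0, v0, 163). refcount(pp0)=2>1 -> COPY to pp3. 4 ppages; refcounts: pp0:1 pp1:2 pp2:2 pp3:1
Op 3: write(P1, v0, 159). refcount(pp0)=1 -> write in place. 4 ppages; refcounts: pp0:1 pp1:2 pp2:2 pp3:1
Op 4: fork(P1) -> P2. 4 ppages; refcounts: pp0:2 pp1:3 pp2:3 pp3:1
Op 5: write(P2, v2, 154). refcount(pp2)=3>1 -> COPY to pp4. 5 ppages; refcounts: pp0:2 pp1:3 pp2:2 pp3:1 pp4:1
Op 6: write(P0, v2, 109). refcount(pp2)=2>1 -> COPY to pp5. 6 ppages; refcounts: pp0:2 pp1:3 pp2:1 pp3:1 pp4:1 pp5:1
Op 7: fork(P0) -> P3. 6 ppages; refcounts: pp0:2 pp1:4 pp2:1 pp3:2 pp4:1 pp5:2
P0: v2 -> pp5 = 109
P1: v2 -> pp2 = 44
P2: v2 -> pp4 = 154
P3: v2 -> pp5 = 109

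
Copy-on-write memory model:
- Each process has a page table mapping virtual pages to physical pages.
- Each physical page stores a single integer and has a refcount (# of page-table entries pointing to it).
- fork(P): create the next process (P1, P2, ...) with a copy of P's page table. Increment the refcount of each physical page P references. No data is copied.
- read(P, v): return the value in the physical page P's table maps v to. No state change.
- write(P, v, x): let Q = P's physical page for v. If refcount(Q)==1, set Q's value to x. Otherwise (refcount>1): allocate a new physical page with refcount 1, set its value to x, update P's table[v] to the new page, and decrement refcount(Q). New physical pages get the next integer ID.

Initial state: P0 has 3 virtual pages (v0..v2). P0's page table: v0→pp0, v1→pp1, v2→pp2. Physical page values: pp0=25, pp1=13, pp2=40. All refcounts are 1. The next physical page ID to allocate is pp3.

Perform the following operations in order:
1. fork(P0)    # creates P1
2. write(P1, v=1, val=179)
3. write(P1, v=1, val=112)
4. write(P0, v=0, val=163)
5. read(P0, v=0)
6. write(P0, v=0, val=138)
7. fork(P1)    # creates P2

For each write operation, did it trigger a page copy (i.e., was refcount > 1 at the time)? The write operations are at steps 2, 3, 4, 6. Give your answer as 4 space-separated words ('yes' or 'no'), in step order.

Op 1: fork(P0) -> P1. 3 ppages; refcounts: pp0:2 pp1:2 pp2:2
Op 2: write(P1, v1, 179). refcount(pp1)=2>1 -> COPY to pp3. 4 ppages; refcounts: pp0:2 pp1:1 pp2:2 pp3:1
Op 3: write(P1, v1, 112). refcount(pp3)=1 -> write in place. 4 ppages; refcounts: pp0:2 pp1:1 pp2:2 pp3:1
Op 4: write(P0, v0, 163). refcount(pp0)=2>1 -> COPY to pp4. 5 ppages; refcounts: pp0:1 pp1:1 pp2:2 pp3:1 pp4:1
Op 5: read(P0, v0) -> 163. No state change.
Op 6: write(P0, v0, 138). refcount(pp4)=1 -> write in place. 5 ppages; refcounts: pp0:1 pp1:1 pp2:2 pp3:1 pp4:1
Op 7: fork(P1) -> P2. 5 ppages; refcounts: pp0:2 pp1:1 pp2:3 pp3:2 pp4:1

yes no yes no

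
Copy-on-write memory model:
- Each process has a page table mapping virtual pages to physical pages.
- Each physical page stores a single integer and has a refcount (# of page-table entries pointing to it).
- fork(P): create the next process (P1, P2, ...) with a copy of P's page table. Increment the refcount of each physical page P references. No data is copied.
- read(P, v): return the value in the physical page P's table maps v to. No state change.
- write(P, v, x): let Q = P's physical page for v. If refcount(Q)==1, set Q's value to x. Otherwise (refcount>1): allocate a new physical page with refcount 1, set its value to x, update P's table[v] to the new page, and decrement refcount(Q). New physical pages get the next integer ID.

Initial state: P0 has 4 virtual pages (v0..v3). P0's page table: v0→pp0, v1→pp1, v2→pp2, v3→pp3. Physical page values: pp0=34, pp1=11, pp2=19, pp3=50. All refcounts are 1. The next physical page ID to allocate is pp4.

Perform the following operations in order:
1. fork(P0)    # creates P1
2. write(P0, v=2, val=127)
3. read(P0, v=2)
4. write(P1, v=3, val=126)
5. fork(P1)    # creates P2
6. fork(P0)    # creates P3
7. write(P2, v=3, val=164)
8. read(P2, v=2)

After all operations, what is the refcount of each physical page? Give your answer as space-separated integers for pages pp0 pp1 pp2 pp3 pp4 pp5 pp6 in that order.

Op 1: fork(P0) -> P1. 4 ppages; refcounts: pp0:2 pp1:2 pp2:2 pp3:2
Op 2: write(P0, v2, 127). refcount(pp2)=2>1 -> COPY to pp4. 5 ppages; refcounts: pp0:2 pp1:2 pp2:1 pp3:2 pp4:1
Op 3: read(P0, v2) -> 127. No state change.
Op 4: write(P1, v3, 126). refcount(pp3)=2>1 -> COPY to pp5. 6 ppages; refcounts: pp0:2 pp1:2 pp2:1 pp3:1 pp4:1 pp5:1
Op 5: fork(P1) -> P2. 6 ppages; refcounts: pp0:3 pp1:3 pp2:2 pp3:1 pp4:1 pp5:2
Op 6: fork(P0) -> P3. 6 ppages; refcounts: pp0:4 pp1:4 pp2:2 pp3:2 pp4:2 pp5:2
Op 7: write(P2, v3, 164). refcount(pp5)=2>1 -> COPY to pp6. 7 ppages; refcounts: pp0:4 pp1:4 pp2:2 pp3:2 pp4:2 pp5:1 pp6:1
Op 8: read(P2, v2) -> 19. No state change.

Answer: 4 4 2 2 2 1 1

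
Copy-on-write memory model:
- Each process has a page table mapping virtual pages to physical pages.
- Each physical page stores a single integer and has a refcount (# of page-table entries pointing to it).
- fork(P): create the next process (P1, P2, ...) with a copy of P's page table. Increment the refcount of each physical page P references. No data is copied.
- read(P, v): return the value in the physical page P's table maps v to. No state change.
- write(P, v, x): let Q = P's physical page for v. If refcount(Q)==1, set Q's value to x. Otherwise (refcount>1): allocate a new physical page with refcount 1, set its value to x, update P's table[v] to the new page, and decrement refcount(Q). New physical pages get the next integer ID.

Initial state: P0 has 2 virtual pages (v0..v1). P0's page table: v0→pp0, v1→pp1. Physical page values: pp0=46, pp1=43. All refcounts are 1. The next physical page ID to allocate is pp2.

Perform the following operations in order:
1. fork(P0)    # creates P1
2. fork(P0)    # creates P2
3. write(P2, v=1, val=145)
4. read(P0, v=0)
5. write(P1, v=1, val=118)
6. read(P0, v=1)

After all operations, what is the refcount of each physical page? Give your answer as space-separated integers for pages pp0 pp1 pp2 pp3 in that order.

Op 1: fork(P0) -> P1. 2 ppages; refcounts: pp0:2 pp1:2
Op 2: fork(P0) -> P2. 2 ppages; refcounts: pp0:3 pp1:3
Op 3: write(P2, v1, 145). refcount(pp1)=3>1 -> COPY to pp2. 3 ppages; refcounts: pp0:3 pp1:2 pp2:1
Op 4: read(P0, v0) -> 46. No state change.
Op 5: write(P1, v1, 118). refcount(pp1)=2>1 -> COPY to pp3. 4 ppages; refcounts: pp0:3 pp1:1 pp2:1 pp3:1
Op 6: read(P0, v1) -> 43. No state change.

Answer: 3 1 1 1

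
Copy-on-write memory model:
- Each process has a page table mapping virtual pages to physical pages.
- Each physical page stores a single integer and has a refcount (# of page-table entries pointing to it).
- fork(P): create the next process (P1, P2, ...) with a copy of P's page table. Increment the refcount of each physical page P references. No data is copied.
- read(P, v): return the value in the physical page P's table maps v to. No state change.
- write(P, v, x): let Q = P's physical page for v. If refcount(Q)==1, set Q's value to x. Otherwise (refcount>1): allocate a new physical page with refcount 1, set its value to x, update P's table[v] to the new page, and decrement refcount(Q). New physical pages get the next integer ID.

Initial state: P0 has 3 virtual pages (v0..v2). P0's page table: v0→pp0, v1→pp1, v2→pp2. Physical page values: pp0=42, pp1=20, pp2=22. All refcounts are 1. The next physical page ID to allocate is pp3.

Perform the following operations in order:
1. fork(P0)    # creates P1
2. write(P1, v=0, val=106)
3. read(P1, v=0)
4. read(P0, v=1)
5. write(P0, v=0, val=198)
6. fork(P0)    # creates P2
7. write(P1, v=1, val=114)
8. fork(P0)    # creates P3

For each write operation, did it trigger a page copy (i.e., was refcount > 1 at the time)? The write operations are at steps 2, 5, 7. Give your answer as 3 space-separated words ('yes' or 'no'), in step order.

Op 1: fork(P0) -> P1. 3 ppages; refcounts: pp0:2 pp1:2 pp2:2
Op 2: write(P1, v0, 106). refcount(pp0)=2>1 -> COPY to pp3. 4 ppages; refcounts: pp0:1 pp1:2 pp2:2 pp3:1
Op 3: read(P1, v0) -> 106. No state change.
Op 4: read(P0, v1) -> 20. No state change.
Op 5: write(P0, v0, 198). refcount(pp0)=1 -> write in place. 4 ppages; refcounts: pp0:1 pp1:2 pp2:2 pp3:1
Op 6: fork(P0) -> P2. 4 ppages; refcounts: pp0:2 pp1:3 pp2:3 pp3:1
Op 7: write(P1, v1, 114). refcount(pp1)=3>1 -> COPY to pp4. 5 ppages; refcounts: pp0:2 pp1:2 pp2:3 pp3:1 pp4:1
Op 8: fork(P0) -> P3. 5 ppages; refcounts: pp0:3 pp1:3 pp2:4 pp3:1 pp4:1

yes no yes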